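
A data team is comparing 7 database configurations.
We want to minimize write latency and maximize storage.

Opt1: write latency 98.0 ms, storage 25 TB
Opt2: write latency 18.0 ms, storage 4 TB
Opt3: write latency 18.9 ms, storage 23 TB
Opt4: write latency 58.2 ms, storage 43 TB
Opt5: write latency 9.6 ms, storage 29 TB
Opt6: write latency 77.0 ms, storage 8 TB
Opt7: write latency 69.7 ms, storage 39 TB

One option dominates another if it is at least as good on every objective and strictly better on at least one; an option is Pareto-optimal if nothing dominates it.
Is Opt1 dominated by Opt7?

Opt7 vs Opt1: write latency 69.7≤98.0, storage 39≥25 — Opt7 is at least as good on every objective with at least one strict improvement.

Yes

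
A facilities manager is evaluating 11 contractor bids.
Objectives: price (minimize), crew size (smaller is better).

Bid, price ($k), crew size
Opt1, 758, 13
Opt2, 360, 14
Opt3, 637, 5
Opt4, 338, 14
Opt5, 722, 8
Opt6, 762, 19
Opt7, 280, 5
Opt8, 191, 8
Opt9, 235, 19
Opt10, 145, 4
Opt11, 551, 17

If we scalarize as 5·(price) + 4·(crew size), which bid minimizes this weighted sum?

Opt1: 5·758 + 4·13 = 3842
Opt2: 5·360 + 4·14 = 1856
Opt3: 5·637 + 4·5 = 3205
Opt4: 5·338 + 4·14 = 1746
Opt5: 5·722 + 4·8 = 3642
Opt6: 5·762 + 4·19 = 3886
Opt7: 5·280 + 4·5 = 1420
Opt8: 5·191 + 4·8 = 987
Opt9: 5·235 + 4·19 = 1251
Opt10: 5·145 + 4·4 = 741
Opt11: 5·551 + 4·17 = 2823
Lowest: Opt10 at 741.

Opt10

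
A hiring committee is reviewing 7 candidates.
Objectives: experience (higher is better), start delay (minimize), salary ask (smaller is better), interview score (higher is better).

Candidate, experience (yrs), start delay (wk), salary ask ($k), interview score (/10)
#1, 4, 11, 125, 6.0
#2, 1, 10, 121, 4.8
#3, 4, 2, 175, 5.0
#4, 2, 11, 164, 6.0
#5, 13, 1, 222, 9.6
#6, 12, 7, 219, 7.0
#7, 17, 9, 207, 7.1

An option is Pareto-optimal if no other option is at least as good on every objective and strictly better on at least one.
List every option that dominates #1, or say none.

none

#2: worse on experience (1 vs 4).
#3: worse on salary ask (175 vs 125).
#4: worse on experience (2 vs 4).
#5: worse on salary ask (222 vs 125).
#6: worse on salary ask (219 vs 125).
#7: worse on salary ask (207 vs 125).
No option dominates #1.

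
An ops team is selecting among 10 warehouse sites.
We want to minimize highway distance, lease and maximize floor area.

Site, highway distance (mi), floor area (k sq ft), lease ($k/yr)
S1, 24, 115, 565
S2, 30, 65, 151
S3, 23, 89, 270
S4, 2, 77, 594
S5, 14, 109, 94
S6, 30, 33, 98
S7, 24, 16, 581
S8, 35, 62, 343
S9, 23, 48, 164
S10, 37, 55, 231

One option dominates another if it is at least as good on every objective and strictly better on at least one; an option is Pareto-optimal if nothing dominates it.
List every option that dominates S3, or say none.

S5

S5: highway distance 14≤23, floor area 109≥89, lease 94≤270 — dominates S3.
Others (S1, S2, S4, S6, S7, S8, S9, S10) are each worse than S3 on at least one objective.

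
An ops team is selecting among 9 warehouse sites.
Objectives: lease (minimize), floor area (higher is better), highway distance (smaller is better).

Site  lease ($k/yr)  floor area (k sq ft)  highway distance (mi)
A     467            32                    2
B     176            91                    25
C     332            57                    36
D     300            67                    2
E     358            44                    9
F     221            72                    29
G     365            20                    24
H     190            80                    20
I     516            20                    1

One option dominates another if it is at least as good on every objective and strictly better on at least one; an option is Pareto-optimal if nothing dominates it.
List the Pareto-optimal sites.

B, D, H, I

A: dominated by D (lease 300≤467, floor area 67≥32, highway distance 2≤2).
B: not dominated (best lease).
C: dominated by B (lease 176≤332, floor area 91≥57, highway distance 25≤36).
D: not dominated.
E: dominated by D (lease 300≤358, floor area 67≥44, highway distance 2≤9).
F: dominated by B (lease 176≤221, floor area 91≥72, highway distance 25≤29).
G: dominated by D (lease 300≤365, floor area 67≥20, highway distance 2≤24).
H: not dominated.
I: not dominated (best highway distance).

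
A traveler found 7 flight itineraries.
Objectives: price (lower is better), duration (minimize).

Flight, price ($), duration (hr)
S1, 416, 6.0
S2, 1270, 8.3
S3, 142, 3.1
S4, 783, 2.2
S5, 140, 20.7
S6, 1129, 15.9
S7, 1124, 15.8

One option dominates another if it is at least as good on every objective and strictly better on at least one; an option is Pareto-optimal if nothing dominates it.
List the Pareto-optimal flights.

S1: dominated by S3 (price 142≤416, duration 3.1≤6.0).
S2: dominated by S1 (price 416≤1270, duration 6.0≤8.3).
S3: not dominated.
S4: not dominated (best duration).
S5: not dominated (best price).
S6: dominated by S1 (price 416≤1129, duration 6.0≤15.9).
S7: dominated by S1 (price 416≤1124, duration 6.0≤15.8).

S3, S4, S5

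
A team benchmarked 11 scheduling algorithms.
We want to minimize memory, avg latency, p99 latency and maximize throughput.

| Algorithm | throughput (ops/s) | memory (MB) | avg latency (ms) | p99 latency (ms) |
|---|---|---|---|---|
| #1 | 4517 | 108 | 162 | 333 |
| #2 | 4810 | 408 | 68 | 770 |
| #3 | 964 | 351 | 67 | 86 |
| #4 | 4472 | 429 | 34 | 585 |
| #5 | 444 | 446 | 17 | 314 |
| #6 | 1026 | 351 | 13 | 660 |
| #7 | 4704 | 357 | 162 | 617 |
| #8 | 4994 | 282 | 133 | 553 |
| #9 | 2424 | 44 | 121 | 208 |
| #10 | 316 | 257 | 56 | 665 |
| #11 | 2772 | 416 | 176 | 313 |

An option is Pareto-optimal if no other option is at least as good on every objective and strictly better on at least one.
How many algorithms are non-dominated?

#1: not dominated.
#2: not dominated.
#3: not dominated (best p99 latency).
#4: not dominated.
#5: not dominated.
#6: not dominated (best avg latency).
#7: dominated by #8 (throughput 4994≥4704, memory 282≤357, avg latency 133≤162, p99 latency 553≤617).
#8: not dominated (best throughput).
#9: not dominated (best memory).
#10: not dominated.
#11: not dominated.
Pareto-optimal: #1, #2, #3, #4, #5, #6, #8, #9, #10, #11 → 10.

10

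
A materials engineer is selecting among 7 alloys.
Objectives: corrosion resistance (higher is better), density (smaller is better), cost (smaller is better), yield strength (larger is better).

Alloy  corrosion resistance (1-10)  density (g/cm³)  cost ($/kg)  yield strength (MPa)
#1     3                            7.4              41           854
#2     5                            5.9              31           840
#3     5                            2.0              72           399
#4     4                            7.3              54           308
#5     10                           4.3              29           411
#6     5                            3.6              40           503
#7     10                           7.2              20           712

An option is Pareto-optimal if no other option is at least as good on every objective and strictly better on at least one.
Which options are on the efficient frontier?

#1: not dominated (best yield strength).
#2: not dominated.
#3: not dominated (best density).
#4: dominated by #2 (corrosion resistance 5≥4, density 5.9≤7.3, cost 31≤54, yield strength 840≥308).
#5: not dominated.
#6: not dominated.
#7: not dominated (best cost).

#1, #2, #3, #5, #6, #7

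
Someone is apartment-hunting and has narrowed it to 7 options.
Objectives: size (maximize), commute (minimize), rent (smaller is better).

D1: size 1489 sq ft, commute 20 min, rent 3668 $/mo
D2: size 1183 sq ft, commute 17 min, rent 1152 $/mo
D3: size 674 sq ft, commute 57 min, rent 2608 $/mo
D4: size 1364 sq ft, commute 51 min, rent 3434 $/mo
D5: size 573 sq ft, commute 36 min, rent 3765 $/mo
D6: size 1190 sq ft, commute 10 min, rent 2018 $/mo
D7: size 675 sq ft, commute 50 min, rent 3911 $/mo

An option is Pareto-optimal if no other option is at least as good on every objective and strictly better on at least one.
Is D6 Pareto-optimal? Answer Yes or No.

D1: worse on commute (20 vs 10).
D2: worse on size (1183 vs 1190).
D3: worse on size (674 vs 1190).
D4: worse on commute (51 vs 10).
D5: worse on size (573 vs 1190).
D7: worse on size (675 vs 1190).
No option is at least as good as D6 on every objective and strictly better on one.

Yes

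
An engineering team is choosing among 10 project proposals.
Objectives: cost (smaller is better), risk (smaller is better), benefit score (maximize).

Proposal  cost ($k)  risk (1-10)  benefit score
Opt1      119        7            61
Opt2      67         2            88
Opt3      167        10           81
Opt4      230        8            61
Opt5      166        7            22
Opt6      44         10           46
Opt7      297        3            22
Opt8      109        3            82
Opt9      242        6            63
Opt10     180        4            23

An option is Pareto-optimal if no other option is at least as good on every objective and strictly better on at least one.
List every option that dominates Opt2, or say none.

none

Opt1: worse on cost (119 vs 67).
Opt3: worse on cost (167 vs 67).
Opt4: worse on cost (230 vs 67).
Opt5: worse on cost (166 vs 67).
Opt6: worse on risk (10 vs 2).
Opt7: worse on cost (297 vs 67).
Opt8: worse on cost (109 vs 67).
Opt9: worse on cost (242 vs 67).
Opt10: worse on cost (180 vs 67).
No option dominates Opt2.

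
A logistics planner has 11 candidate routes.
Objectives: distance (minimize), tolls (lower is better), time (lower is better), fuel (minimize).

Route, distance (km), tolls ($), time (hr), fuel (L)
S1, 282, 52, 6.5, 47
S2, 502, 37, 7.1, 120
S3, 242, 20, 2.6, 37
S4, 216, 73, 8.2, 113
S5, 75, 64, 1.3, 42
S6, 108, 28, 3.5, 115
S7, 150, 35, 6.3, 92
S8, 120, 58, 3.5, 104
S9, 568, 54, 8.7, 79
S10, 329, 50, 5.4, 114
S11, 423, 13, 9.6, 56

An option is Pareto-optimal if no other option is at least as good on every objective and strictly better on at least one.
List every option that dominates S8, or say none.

none

S1: worse on distance (282 vs 120).
S2: worse on distance (502 vs 120).
S3: worse on distance (242 vs 120).
S4: worse on distance (216 vs 120).
S5: worse on tolls (64 vs 58).
S6: worse on fuel (115 vs 104).
S7: worse on distance (150 vs 120).
S9: worse on distance (568 vs 120).
S10: worse on distance (329 vs 120).
S11: worse on distance (423 vs 120).
No option dominates S8.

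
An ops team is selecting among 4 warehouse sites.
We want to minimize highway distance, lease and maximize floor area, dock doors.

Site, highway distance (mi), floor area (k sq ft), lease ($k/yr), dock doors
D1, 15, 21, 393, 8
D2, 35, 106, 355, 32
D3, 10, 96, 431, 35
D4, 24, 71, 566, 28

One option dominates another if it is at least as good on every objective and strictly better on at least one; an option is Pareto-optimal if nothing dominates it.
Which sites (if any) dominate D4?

D3

D3: highway distance 10≤24, floor area 96≥71, lease 431≤566, dock doors 35≥28 — dominates D4.
Others (D1, D2) are each worse than D4 on at least one objective.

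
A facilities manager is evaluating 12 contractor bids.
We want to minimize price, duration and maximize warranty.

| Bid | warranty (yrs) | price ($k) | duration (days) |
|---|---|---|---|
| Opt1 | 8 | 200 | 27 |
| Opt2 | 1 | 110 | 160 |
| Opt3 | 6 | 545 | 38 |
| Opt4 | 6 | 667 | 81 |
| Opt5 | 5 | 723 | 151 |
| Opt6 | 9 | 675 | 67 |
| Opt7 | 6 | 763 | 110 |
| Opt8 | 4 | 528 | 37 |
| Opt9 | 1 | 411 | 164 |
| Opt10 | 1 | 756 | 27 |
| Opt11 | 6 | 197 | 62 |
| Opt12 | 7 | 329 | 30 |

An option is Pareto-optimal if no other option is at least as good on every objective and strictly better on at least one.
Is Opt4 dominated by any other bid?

Opt1 vs Opt4: warranty 8≥6, price 200≤667, duration 27≤81 — Opt1 is at least as good on every objective and strictly better on at least one, so Opt1 dominates Opt4.

Yes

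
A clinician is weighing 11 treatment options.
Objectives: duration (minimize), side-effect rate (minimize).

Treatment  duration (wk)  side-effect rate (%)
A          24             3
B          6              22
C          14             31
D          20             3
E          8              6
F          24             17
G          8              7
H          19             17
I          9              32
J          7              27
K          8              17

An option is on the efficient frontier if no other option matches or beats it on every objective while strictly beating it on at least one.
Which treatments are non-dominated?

B, D, E

A: dominated by D (duration 20≤24, side-effect rate 3≤3).
B: not dominated (best duration).
C: dominated by B (duration 6≤14, side-effect rate 22≤31).
D: not dominated.
E: not dominated.
F: dominated by A (duration 24≤24, side-effect rate 3≤17).
G: dominated by E (duration 8≤8, side-effect rate 6≤7).
H: dominated by E (duration 8≤19, side-effect rate 6≤17).
I: dominated by B (duration 6≤9, side-effect rate 22≤32).
J: dominated by B (duration 6≤7, side-effect rate 22≤27).
K: dominated by E (duration 8≤8, side-effect rate 6≤17).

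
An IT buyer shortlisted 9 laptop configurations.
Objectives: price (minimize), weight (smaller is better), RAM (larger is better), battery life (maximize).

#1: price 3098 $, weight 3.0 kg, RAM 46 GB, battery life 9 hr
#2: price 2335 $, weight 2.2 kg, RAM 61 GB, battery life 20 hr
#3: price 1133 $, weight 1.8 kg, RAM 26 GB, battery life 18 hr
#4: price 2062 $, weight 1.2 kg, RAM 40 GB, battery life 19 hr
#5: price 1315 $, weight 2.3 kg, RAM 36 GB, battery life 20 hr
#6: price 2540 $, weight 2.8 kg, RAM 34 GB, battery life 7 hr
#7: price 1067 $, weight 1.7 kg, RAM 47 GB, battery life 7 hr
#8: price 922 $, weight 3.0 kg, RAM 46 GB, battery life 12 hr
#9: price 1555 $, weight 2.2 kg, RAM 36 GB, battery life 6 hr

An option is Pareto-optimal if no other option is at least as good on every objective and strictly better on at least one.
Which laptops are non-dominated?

#2, #3, #4, #5, #7, #8

#1: dominated by #2 (price 2335≤3098, weight 2.2≤3.0, RAM 61≥46, battery life 20≥9).
#2: not dominated (best RAM).
#3: not dominated.
#4: not dominated (best weight).
#5: not dominated.
#6: dominated by #2 (price 2335≤2540, weight 2.2≤2.8, RAM 61≥34, battery life 20≥7).
#7: not dominated.
#8: not dominated (best price).
#9: dominated by #7 (price 1067≤1555, weight 1.7≤2.2, RAM 47≥36, battery life 7≥6).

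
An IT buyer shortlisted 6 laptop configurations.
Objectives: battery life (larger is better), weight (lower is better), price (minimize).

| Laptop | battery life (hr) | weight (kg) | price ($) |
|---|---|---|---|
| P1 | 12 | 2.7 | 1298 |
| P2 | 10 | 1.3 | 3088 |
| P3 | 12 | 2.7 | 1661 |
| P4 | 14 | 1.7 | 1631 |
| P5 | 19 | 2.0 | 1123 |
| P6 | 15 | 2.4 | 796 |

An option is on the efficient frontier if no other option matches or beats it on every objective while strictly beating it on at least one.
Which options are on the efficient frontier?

P1: dominated by P5 (battery life 19≥12, weight 2.0≤2.7, price 1123≤1298).
P2: not dominated (best weight).
P3: dominated by P1 (battery life 12≥12, weight 2.7≤2.7, price 1298≤1661).
P4: not dominated.
P5: not dominated (best battery life).
P6: not dominated (best price).

P2, P4, P5, P6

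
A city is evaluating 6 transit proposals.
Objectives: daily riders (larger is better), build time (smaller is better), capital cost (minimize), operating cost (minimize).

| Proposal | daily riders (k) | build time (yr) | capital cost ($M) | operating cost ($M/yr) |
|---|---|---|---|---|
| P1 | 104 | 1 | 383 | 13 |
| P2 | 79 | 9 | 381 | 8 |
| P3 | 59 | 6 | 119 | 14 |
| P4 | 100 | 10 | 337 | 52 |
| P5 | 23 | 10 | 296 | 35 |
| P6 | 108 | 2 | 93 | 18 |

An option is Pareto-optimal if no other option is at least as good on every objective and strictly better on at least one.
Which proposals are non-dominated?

P1, P2, P3, P6

P1: not dominated (best build time).
P2: not dominated (best operating cost).
P3: not dominated.
P4: dominated by P6 (daily riders 108≥100, build time 2≤10, capital cost 93≤337, operating cost 18≤52).
P5: dominated by P3 (daily riders 59≥23, build time 6≤10, capital cost 119≤296, operating cost 14≤35).
P6: not dominated (best daily riders).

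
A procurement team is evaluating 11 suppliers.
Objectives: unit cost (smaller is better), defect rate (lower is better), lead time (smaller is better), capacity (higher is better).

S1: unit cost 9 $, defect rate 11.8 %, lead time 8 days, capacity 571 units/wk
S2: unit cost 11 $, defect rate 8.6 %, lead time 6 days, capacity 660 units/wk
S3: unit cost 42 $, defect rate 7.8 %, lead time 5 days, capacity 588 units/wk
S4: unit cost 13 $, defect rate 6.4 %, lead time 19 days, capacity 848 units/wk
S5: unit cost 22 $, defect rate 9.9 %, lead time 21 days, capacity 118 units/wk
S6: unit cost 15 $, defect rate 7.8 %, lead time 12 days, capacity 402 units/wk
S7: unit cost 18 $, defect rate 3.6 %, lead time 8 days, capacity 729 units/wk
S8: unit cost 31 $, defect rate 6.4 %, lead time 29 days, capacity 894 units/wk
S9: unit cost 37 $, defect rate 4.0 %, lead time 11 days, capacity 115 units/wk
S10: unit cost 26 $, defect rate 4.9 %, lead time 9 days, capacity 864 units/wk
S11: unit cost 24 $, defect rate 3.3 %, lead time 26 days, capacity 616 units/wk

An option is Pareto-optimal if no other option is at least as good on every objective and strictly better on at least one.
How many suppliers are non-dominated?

S1: not dominated (best unit cost).
S2: not dominated.
S3: not dominated (best lead time).
S4: not dominated.
S5: dominated by S2 (unit cost 11≤22, defect rate 8.6≤9.9, lead time 6≤21, capacity 660≥118).
S6: not dominated.
S7: not dominated.
S8: not dominated (best capacity).
S9: dominated by S7 (unit cost 18≤37, defect rate 3.6≤4.0, lead time 8≤11, capacity 729≥115).
S10: not dominated.
S11: not dominated (best defect rate).
Pareto-optimal: S1, S2, S3, S4, S6, S7, S8, S10, S11 → 9.

9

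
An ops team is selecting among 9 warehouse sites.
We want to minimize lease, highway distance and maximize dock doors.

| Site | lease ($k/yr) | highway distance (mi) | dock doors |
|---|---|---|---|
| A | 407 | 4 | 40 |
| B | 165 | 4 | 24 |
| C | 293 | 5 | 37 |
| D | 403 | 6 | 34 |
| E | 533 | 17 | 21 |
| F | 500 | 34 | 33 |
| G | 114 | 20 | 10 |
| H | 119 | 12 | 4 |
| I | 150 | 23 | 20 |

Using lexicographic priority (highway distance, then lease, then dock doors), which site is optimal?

B

First minimize highway distance: best is 4, kept {A, B}.
Then minimize lease: best is 165, kept {B}.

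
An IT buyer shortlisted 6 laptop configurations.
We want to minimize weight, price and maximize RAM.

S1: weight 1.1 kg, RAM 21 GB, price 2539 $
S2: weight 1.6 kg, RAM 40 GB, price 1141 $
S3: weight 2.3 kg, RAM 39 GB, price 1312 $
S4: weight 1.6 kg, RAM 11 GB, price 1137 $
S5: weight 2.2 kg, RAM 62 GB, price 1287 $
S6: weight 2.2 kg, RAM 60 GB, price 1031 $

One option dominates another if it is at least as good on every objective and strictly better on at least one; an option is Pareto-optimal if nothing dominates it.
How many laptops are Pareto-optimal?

S1: not dominated (best weight).
S2: not dominated.
S3: dominated by S2 (weight 1.6≤2.3, RAM 40≥39, price 1141≤1312).
S4: not dominated.
S5: not dominated (best RAM).
S6: not dominated (best price).
Pareto-optimal: S1, S2, S4, S5, S6 → 5.

5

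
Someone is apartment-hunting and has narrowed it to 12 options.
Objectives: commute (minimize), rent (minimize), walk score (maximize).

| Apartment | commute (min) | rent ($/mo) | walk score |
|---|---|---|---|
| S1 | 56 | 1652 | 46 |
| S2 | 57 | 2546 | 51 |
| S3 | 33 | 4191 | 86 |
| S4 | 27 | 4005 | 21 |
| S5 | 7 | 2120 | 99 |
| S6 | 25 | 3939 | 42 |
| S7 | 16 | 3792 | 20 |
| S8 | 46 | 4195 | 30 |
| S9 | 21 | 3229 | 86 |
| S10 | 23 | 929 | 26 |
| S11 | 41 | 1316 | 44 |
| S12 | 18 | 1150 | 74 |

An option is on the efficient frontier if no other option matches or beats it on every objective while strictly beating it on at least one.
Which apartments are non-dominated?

S1: dominated by S12 (commute 18≤56, rent 1150≤1652, walk score 74≥46).
S2: dominated by S5 (commute 7≤57, rent 2120≤2546, walk score 99≥51).
S3: dominated by S5 (commute 7≤33, rent 2120≤4191, walk score 99≥86).
S4: dominated by S5 (commute 7≤27, rent 2120≤4005, walk score 99≥21).
S5: not dominated (best commute).
S6: dominated by S5 (commute 7≤25, rent 2120≤3939, walk score 99≥42).
S7: dominated by S5 (commute 7≤16, rent 2120≤3792, walk score 99≥20).
S8: dominated by S3 (commute 33≤46, rent 4191≤4195, walk score 86≥30).
S9: dominated by S5 (commute 7≤21, rent 2120≤3229, walk score 99≥86).
S10: not dominated (best rent).
S11: dominated by S12 (commute 18≤41, rent 1150≤1316, walk score 74≥44).
S12: not dominated.

S5, S10, S12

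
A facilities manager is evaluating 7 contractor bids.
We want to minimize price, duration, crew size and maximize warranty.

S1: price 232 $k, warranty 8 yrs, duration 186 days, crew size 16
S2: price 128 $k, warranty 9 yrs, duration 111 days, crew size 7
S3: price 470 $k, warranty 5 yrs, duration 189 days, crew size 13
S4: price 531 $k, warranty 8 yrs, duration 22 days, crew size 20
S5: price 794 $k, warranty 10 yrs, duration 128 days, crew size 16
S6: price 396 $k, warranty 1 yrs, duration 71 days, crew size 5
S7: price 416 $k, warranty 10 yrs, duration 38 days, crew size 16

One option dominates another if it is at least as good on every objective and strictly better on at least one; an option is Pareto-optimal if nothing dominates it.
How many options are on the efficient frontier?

4

S1: dominated by S2 (price 128≤232, warranty 9≥8, duration 111≤186, crew size 7≤16).
S2: not dominated (best price).
S3: dominated by S2 (price 128≤470, warranty 9≥5, duration 111≤189, crew size 7≤13).
S4: not dominated (best duration).
S5: dominated by S7 (price 416≤794, warranty 10≥10, duration 38≤128, crew size 16≤16).
S6: not dominated (best crew size).
S7: not dominated.
Pareto-optimal: S2, S4, S6, S7 → 4.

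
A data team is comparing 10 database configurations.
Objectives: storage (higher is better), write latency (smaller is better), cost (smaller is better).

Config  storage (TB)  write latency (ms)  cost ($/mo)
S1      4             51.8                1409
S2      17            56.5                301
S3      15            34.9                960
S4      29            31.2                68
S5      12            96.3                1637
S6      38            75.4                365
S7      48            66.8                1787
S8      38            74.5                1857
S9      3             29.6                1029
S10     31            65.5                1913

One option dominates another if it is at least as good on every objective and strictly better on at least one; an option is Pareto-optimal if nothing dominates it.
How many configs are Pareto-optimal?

5

S1: dominated by S3 (storage 15≥4, write latency 34.9≤51.8, cost 960≤1409).
S2: dominated by S4 (storage 29≥17, write latency 31.2≤56.5, cost 68≤301).
S3: dominated by S4 (storage 29≥15, write latency 31.2≤34.9, cost 68≤960).
S4: not dominated (best cost).
S5: dominated by S2 (storage 17≥12, write latency 56.5≤96.3, cost 301≤1637).
S6: not dominated.
S7: not dominated (best storage).
S8: dominated by S7 (storage 48≥38, write latency 66.8≤74.5, cost 1787≤1857).
S9: not dominated (best write latency).
S10: not dominated.
Pareto-optimal: S4, S6, S7, S9, S10 → 5.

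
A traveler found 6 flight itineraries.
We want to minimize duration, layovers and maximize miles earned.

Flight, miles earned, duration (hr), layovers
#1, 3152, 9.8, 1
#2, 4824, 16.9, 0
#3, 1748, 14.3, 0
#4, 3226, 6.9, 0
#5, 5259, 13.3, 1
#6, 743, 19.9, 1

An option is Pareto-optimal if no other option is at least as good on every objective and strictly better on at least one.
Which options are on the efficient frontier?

#2, #4, #5

#1: dominated by #4 (miles earned 3226≥3152, duration 6.9≤9.8, layovers 0≤1).
#2: not dominated.
#3: dominated by #4 (miles earned 3226≥1748, duration 6.9≤14.3, layovers 0≤0).
#4: not dominated (best duration).
#5: not dominated (best miles earned).
#6: dominated by #1 (miles earned 3152≥743, duration 9.8≤19.9, layovers 1≤1).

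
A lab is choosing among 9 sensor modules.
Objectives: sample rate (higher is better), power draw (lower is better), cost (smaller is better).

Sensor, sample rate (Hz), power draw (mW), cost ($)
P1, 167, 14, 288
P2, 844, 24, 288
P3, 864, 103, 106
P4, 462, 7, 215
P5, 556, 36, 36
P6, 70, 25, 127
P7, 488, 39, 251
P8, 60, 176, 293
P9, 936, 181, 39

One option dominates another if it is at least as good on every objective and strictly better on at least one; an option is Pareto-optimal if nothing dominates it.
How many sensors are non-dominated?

P1: dominated by P4 (sample rate 462≥167, power draw 7≤14, cost 215≤288).
P2: not dominated.
P3: not dominated.
P4: not dominated (best power draw).
P5: not dominated (best cost).
P6: not dominated.
P7: dominated by P5 (sample rate 556≥488, power draw 36≤39, cost 36≤251).
P8: dominated by P1 (sample rate 167≥60, power draw 14≤176, cost 288≤293).
P9: not dominated (best sample rate).
Pareto-optimal: P2, P3, P4, P5, P6, P9 → 6.

6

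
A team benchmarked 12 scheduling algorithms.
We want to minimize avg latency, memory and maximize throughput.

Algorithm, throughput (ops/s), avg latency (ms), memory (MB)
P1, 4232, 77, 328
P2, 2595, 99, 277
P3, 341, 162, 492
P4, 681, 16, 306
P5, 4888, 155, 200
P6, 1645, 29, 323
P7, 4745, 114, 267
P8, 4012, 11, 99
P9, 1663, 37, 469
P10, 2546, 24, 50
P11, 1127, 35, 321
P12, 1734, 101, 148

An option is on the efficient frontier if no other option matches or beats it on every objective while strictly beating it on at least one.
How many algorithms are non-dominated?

P1: not dominated.
P2: dominated by P8 (throughput 4012≥2595, avg latency 11≤99, memory 99≤277).
P3: dominated by P1 (throughput 4232≥341, avg latency 77≤162, memory 328≤492).
P4: dominated by P8 (throughput 4012≥681, avg latency 11≤16, memory 99≤306).
P5: not dominated (best throughput).
P6: dominated by P8 (throughput 4012≥1645, avg latency 11≤29, memory 99≤323).
P7: not dominated.
P8: not dominated (best avg latency).
P9: dominated by P8 (throughput 4012≥1663, avg latency 11≤37, memory 99≤469).
P10: not dominated (best memory).
P11: dominated by P8 (throughput 4012≥1127, avg latency 11≤35, memory 99≤321).
P12: dominated by P8 (throughput 4012≥1734, avg latency 11≤101, memory 99≤148).
Pareto-optimal: P1, P5, P7, P8, P10 → 5.

5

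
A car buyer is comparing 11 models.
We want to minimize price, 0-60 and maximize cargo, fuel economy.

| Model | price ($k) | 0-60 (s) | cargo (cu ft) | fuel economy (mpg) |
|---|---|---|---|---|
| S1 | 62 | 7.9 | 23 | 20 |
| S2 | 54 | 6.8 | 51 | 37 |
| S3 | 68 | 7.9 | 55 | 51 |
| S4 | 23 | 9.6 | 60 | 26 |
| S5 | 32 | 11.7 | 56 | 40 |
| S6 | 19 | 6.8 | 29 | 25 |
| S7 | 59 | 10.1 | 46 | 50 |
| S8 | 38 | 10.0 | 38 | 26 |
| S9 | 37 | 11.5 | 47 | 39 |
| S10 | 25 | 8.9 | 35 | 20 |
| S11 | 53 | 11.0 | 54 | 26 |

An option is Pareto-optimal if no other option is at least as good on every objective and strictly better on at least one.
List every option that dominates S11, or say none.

S4

S4: price 23≤53, 0-60 9.6≤11.0, cargo 60≥54, fuel economy 26≥26 — dominates S11.
Others (S1, S2, S3, S5, S6, S7, S8, S9, S10) are each worse than S11 on at least one objective.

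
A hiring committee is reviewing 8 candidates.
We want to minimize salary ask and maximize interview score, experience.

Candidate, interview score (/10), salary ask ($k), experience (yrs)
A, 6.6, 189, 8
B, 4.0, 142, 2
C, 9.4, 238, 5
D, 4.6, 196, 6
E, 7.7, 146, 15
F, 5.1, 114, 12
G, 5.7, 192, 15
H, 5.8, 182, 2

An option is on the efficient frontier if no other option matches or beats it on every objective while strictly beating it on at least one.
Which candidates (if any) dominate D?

A, E, F, G

A: interview score 6.6≥4.6, salary ask 189≤196, experience 8≥6 — dominates D.
E: interview score 7.7≥4.6, salary ask 146≤196, experience 15≥6 — dominates D.
F: interview score 5.1≥4.6, salary ask 114≤196, experience 12≥6 — dominates D.
G: interview score 5.7≥4.6, salary ask 192≤196, experience 15≥6 — dominates D.
Others (B, C, H) are each worse than D on at least one objective.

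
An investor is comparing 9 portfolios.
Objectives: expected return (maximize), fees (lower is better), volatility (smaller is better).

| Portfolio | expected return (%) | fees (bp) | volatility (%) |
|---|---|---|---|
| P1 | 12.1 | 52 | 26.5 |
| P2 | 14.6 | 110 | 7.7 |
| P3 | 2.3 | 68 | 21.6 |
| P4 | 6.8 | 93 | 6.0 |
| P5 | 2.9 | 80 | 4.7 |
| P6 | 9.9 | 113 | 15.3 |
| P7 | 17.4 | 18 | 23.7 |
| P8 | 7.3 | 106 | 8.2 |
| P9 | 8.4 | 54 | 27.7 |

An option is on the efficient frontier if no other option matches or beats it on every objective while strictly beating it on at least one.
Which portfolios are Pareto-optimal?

P2, P3, P4, P5, P7, P8

P1: dominated by P7 (expected return 17.4≥12.1, fees 18≤52, volatility 23.7≤26.5).
P2: not dominated.
P3: not dominated.
P4: not dominated.
P5: not dominated (best volatility).
P6: dominated by P2 (expected return 14.6≥9.9, fees 110≤113, volatility 7.7≤15.3).
P7: not dominated (best expected return).
P8: not dominated.
P9: dominated by P1 (expected return 12.1≥8.4, fees 52≤54, volatility 26.5≤27.7).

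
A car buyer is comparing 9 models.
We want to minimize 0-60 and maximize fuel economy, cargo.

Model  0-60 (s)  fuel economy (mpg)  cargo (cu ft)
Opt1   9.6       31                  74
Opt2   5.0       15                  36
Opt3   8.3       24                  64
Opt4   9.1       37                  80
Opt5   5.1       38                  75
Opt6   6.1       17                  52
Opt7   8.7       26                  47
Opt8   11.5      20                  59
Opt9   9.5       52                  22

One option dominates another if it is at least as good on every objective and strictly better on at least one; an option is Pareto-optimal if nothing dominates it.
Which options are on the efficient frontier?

Opt2, Opt4, Opt5, Opt9

Opt1: dominated by Opt4 (0-60 9.1≤9.6, fuel economy 37≥31, cargo 80≥74).
Opt2: not dominated (best 0-60).
Opt3: dominated by Opt5 (0-60 5.1≤8.3, fuel economy 38≥24, cargo 75≥64).
Opt4: not dominated (best cargo).
Opt5: not dominated.
Opt6: dominated by Opt5 (0-60 5.1≤6.1, fuel economy 38≥17, cargo 75≥52).
Opt7: dominated by Opt5 (0-60 5.1≤8.7, fuel economy 38≥26, cargo 75≥47).
Opt8: dominated by Opt1 (0-60 9.6≤11.5, fuel economy 31≥20, cargo 74≥59).
Opt9: not dominated (best fuel economy).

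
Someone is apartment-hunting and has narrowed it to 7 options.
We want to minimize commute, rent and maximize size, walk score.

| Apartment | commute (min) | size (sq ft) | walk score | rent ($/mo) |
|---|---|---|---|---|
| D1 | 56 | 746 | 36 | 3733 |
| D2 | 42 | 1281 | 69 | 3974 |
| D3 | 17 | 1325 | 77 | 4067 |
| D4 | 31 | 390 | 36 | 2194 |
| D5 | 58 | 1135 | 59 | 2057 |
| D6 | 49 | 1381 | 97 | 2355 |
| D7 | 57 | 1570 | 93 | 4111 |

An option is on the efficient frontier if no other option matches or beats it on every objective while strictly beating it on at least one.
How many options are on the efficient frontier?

6

D1: dominated by D6 (commute 49≤56, size 1381≥746, walk score 97≥36, rent 2355≤3733).
D2: not dominated.
D3: not dominated (best commute).
D4: not dominated.
D5: not dominated (best rent).
D6: not dominated (best walk score).
D7: not dominated (best size).
Pareto-optimal: D2, D3, D4, D5, D6, D7 → 6.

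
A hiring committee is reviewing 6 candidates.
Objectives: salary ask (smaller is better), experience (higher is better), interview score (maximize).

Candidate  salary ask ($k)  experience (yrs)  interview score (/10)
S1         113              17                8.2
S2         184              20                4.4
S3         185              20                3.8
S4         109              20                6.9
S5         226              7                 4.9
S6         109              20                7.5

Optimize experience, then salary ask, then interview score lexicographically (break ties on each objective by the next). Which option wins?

First maximize experience: best is 20, kept {S2, S3, S4, S6}.
Then minimize salary ask: best is 109, kept {S4, S6}.
Then maximize interview score: best is 7.5, kept {S6}.

S6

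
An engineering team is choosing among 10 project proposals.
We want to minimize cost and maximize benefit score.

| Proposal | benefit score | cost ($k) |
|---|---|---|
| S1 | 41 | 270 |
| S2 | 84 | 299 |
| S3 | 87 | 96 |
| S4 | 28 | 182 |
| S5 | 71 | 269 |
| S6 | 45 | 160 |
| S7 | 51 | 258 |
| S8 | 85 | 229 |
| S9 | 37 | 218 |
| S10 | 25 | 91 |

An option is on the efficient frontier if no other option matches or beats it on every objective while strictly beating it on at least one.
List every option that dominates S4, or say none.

S3, S6

S3: benefit score 87≥28, cost 96≤182 — dominates S4.
S6: benefit score 45≥28, cost 160≤182 — dominates S4.
Others (S1, S2, S5, S7, S8, S9, S10) are each worse than S4 on at least one objective.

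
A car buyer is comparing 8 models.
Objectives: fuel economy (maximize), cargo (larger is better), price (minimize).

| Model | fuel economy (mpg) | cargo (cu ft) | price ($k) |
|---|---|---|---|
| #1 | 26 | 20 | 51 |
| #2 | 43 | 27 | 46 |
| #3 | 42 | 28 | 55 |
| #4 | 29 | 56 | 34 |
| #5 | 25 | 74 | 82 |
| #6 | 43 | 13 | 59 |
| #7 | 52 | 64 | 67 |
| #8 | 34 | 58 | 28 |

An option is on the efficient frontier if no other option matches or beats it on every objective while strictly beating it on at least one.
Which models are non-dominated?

#1: dominated by #2 (fuel economy 43≥26, cargo 27≥20, price 46≤51).
#2: not dominated.
#3: not dominated.
#4: dominated by #8 (fuel economy 34≥29, cargo 58≥56, price 28≤34).
#5: not dominated (best cargo).
#6: dominated by #2 (fuel economy 43≥43, cargo 27≥13, price 46≤59).
#7: not dominated (best fuel economy).
#8: not dominated (best price).

#2, #3, #5, #7, #8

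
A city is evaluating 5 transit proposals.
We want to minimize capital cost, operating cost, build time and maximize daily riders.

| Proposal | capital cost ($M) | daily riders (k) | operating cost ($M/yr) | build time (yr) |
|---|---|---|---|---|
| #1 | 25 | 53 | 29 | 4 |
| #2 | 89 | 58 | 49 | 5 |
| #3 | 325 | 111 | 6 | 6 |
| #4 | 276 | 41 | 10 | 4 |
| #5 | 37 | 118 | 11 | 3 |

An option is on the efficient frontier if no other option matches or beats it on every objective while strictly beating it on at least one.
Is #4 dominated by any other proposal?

#1: worse on operating cost (29 vs 10).
#2: worse on operating cost (49 vs 10).
#3: worse on capital cost (325 vs 276).
#5: worse on operating cost (11 vs 10).
No option is at least as good as #4 on every objective and strictly better on one.

No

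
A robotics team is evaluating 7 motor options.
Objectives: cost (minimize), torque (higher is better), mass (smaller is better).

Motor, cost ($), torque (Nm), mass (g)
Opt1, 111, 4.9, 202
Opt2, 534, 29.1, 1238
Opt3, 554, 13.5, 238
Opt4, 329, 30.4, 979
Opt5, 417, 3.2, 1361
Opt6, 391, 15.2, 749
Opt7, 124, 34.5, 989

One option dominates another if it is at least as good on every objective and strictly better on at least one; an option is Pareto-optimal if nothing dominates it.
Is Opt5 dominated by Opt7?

Yes

Opt7 vs Opt5: cost 124≤417, torque 34.5≥3.2, mass 989≤1361 — Opt7 is at least as good on every objective with at least one strict improvement.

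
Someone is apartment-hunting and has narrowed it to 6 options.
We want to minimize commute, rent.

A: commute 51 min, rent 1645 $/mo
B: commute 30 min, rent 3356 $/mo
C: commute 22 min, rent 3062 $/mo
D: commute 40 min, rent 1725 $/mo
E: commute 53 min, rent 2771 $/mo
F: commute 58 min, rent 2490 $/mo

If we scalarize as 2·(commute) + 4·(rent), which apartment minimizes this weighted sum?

A: 2·51 + 4·1645 = 6682
B: 2·30 + 4·3356 = 13484
C: 2·22 + 4·3062 = 12292
D: 2·40 + 4·1725 = 6980
E: 2·53 + 4·2771 = 11190
F: 2·58 + 4·2490 = 10076
Lowest: A at 6682.

A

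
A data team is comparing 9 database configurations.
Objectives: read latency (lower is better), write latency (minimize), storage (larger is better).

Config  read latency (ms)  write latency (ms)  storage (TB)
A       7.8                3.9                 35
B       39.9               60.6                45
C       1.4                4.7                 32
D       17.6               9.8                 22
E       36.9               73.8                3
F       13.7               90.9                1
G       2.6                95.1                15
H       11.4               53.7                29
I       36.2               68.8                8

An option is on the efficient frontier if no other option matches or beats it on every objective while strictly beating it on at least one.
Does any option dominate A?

No

B: worse on read latency (39.9 vs 7.8).
C: worse on write latency (4.7 vs 3.9).
D: worse on read latency (17.6 vs 7.8).
E: worse on read latency (36.9 vs 7.8).
F: worse on read latency (13.7 vs 7.8).
G: worse on write latency (95.1 vs 3.9).
H: worse on read latency (11.4 vs 7.8).
I: worse on read latency (36.2 vs 7.8).
No option is at least as good as A on every objective and strictly better on one.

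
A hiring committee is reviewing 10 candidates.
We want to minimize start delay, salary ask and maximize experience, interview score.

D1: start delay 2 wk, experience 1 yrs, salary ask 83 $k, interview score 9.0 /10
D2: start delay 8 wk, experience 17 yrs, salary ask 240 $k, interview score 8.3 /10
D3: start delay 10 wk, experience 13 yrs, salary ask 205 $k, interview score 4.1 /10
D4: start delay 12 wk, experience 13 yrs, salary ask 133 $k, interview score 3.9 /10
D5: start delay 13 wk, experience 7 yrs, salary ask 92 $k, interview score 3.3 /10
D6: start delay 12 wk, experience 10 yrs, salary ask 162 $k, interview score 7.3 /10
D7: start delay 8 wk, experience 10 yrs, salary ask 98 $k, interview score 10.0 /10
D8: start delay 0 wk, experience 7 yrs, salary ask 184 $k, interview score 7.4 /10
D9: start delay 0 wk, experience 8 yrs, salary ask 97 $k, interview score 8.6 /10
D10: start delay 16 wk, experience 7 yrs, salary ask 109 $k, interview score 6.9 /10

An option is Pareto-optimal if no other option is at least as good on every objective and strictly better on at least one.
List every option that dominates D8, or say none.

D9

D9: start delay 0≤0, experience 8≥7, salary ask 97≤184, interview score 8.6≥7.4 — dominates D8.
Others (D1, D2, D3, D4, D5, D6, D7, D10) are each worse than D8 on at least one objective.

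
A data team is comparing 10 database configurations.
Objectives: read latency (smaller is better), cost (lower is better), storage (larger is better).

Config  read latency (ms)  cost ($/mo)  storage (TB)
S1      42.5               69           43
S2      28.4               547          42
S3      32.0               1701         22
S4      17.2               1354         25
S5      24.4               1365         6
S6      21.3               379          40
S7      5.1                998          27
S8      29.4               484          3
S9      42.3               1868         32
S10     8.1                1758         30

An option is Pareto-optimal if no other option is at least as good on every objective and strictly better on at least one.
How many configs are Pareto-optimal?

S1: not dominated (best cost).
S2: not dominated.
S3: dominated by S2 (read latency 28.4≤32.0, cost 547≤1701, storage 42≥22).
S4: dominated by S7 (read latency 5.1≤17.2, cost 998≤1354, storage 27≥25).
S5: dominated by S4 (read latency 17.2≤24.4, cost 1354≤1365, storage 25≥6).
S6: not dominated.
S7: not dominated (best read latency).
S8: dominated by S6 (read latency 21.3≤29.4, cost 379≤484, storage 40≥3).
S9: dominated by S2 (read latency 28.4≤42.3, cost 547≤1868, storage 42≥32).
S10: not dominated.
Pareto-optimal: S1, S2, S6, S7, S10 → 5.

5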